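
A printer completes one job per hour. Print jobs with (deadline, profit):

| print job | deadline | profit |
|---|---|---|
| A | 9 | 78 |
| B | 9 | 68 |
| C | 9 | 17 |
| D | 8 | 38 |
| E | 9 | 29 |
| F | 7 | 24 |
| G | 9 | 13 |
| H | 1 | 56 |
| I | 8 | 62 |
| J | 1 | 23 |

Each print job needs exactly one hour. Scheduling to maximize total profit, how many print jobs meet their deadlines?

Profit order: A=78 B=68 I=62 H=56 D=38 E=29 F=24 J=23 C=17 G=13
Assign: A→slot 9, B→slot 8, I→slot 7, H→slot 1, D→slot 6, E→slot 5, F→slot 4, J skipped, C→slot 3, G→slot 2.
Slots: [1:H] [2:G] [3:C] [4:F] [5:E] [6:D] [7:I] [8:B] [9:A]
9 of 10 scheduled.

9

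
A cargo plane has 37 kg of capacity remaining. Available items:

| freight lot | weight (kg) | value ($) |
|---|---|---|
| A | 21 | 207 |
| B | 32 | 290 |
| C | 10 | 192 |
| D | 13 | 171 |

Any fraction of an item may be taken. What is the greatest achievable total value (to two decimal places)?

Sort by value per unit weight and fill in that order.
Ratios (sorted): C 19.20, D 13.15, A 9.86, B 9.06
take C (10 @ 192); take D (13 @ 171); take 14/21 of A → 138.00. Capacity used 37/37.
Total value = 501.00

501.00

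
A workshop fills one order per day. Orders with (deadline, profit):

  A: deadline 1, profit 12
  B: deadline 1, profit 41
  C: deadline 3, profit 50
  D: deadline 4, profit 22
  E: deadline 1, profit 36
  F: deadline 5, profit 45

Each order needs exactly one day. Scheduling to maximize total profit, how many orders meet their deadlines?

Profit order: C=50 F=45 B=41 E=36 D=22 A=12
Assign: C→slot 3, F→slot 5, B→slot 1, E skipped, D→slot 4, A skipped.
Slots: [1:B] [3:C] [4:D] [5:F]
4 of 6 scheduled.

4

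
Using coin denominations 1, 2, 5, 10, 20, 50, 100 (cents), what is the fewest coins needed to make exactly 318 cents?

318 = 3×100 + 1×10 + 1×5 + 1×2 + 1×1
Total coins = 3 + 1 + 1 + 1 + 1 = 7

7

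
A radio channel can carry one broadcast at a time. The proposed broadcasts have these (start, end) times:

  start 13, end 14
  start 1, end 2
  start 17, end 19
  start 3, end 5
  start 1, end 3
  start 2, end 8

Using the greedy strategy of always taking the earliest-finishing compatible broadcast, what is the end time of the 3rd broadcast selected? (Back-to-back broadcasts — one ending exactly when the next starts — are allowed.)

By end time: (1,2), (1,3), (3,5), (2,8), (13,14), (17,19).
Pick (1,2); next start ≥ 2 → (3,5); next start ≥ 5 → (13,14); next start ≥ 14 → (17,19).
Selected: (1,2) (3,5) (13,14) (17,19)

14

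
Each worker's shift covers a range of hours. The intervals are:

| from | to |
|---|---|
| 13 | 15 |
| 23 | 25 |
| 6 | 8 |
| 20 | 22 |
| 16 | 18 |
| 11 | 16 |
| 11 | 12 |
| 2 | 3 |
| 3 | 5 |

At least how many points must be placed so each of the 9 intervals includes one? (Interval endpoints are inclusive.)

7

Sort by right endpoint; whenever an interval is uncovered, place a point at its right end.
Sorted: [2,3] [3,5] [6,8] [11,12] [13,15] [11,16] [16,18] [20,22] [23,25]
{[2,3],[3,5]} hit by 3; {[6,8]} hit by 8; {[11,12]} hit by 12; {[13,15],[11,16]} hit by 15; {[16,18]} hit by 18; {[20,22]} hit by 22; {[23,25]} hit by 25.
Points: 3, 8, 12, 15, 18, 22, 25 (7 total).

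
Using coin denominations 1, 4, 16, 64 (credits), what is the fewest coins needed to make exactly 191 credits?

11

Greedy: take as many of the largest coin as possible, then repeat with the remainder.
191 = 2×64 + 3×16 + 3×4 + 3×1
Total coins = 2 + 3 + 3 + 3 = 11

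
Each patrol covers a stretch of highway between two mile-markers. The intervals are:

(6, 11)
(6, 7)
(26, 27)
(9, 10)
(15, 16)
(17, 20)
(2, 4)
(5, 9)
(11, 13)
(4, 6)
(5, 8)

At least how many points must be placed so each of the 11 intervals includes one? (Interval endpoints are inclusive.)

7

Process intervals by earliest right end; each time one isn't hit yet, stab at its right endpoint.
By right end: [2,4]  [4,6]  [6,7]  [5,8]  [5,9]  [9,10]  [6,11]  [11,13]  [15,16]  [17,20]  [26,27]
[2,4] uncovered → point at 4; [6,7] uncovered → point at 7; [9,10] uncovered → point at 10; [11,13] uncovered → point at 13; [15,16] uncovered → point at 16; [17,20] uncovered → point at 20; [26,27] uncovered → point at 27.
Points: 4, 7, 10, 13, 16, 20, 27 (7 total).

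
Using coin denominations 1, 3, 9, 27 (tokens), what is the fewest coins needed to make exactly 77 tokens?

Greedy: take as many of the largest coin as possible, then repeat with the remainder.
77 − 2×27→23 − 2×9→5 − 1×3→2 − 2×1→0
Total coins = 2 + 2 + 1 + 2 = 7

7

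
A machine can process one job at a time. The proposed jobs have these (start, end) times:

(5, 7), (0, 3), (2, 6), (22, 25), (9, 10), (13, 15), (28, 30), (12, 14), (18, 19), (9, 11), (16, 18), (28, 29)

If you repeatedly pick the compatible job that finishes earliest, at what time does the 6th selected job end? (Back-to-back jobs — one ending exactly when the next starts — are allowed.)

19

Order by finish time; keep every interval that doesn't clash with the previous kept one.
Sorted by end: (0,3)  (2,6)  (5,7)  (9,10)  (9,11)  (12,14)  (13,15)  (16,18)  (18,19)  (22,25)  (28,29)  (28,30)
take (0,3); skip (2,6); take (5,7); take (9,10); take (12,14); skip (13,15); take (16,18); take (18,19); take (22,25); take (28,29).
Selected: (0,3) (5,7) (9,10) (12,14) (16,18) (18,19) (22,25) (28,29)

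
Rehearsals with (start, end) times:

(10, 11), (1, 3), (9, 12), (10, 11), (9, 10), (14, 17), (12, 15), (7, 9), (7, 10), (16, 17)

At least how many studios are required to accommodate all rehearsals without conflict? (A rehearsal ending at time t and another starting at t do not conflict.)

starts: [1, 7, 7, 9, 9, 10, 10, 12, 14, 16]
ends:   [3, 9, 10, 10, 11, 11, 12, 15, 17, 17]
s1→1 e3→0 s7→1 s7→2 e9→1 s9→2 s9→3  — peak 3.

3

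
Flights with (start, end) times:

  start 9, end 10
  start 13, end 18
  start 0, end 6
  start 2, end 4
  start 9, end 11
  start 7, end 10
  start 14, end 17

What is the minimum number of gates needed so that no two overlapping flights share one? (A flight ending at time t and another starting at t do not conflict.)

3

The answer is the maximum number of intervals overlapping at any instant.
starts: [0, 2, 7, 9, 9, 13, 14]
ends:   [4, 6, 10, 10, 11, 17, 18]
s0→1 s2→2 e4→1 e6→0 s7→1 s9→2 s9→3  — peak 3.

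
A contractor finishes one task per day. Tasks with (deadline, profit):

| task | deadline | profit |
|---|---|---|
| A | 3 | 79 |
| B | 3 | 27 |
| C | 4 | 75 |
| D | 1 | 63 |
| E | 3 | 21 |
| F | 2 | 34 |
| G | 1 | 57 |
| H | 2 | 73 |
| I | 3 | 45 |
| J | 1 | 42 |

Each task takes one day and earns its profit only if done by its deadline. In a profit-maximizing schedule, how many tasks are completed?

4

Sort by profit descending; place each in the latest free slot ≤ its deadline.
Profit order: A=79 C=75 H=73 D=63 G=57 I=45 J=42 F=34 B=27 E=21
Assign: A→slot 3, C→slot 4, H→slot 2, D→slot 1, G skipped, I skipped, J skipped, F skipped, B skipped, E skipped.
Slots: [1:D] [2:H] [3:A] [4:C]
4 of 10 scheduled.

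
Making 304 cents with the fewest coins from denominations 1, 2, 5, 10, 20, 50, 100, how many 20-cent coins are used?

304 − 3×100→4 − 2×2→0
Count of 20: 0

0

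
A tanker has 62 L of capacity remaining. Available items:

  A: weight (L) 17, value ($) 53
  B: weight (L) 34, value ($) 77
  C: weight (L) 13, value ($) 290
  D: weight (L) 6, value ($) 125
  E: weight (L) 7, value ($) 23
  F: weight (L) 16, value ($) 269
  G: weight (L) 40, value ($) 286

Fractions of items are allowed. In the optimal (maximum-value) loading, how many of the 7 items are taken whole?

Sort by value per unit weight and fill in that order.
Order: C (290/13=22.31) > D (125/6=20.83) > F (269/16=16.81) > G (286/40=7.15) > E (23/7=3.29) > A (53/17=3.12) > B (77/34=2.26)
Fill: take C (13 @ 290) → take D (6 @ 125) → take F (16 @ 269) → take 27/40 of G → 193.05; 62/62 used.
3 item(s) taken whole; one partial (take 27/40 of G).

3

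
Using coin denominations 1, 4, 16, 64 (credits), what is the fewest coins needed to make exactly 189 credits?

9

Greedy: take as many of the largest coin as possible, then repeat with the remainder.
189 − 2×64→61 − 3×16→13 − 3×4→1 − 1×1→0
Total coins = 2 + 3 + 3 + 1 = 9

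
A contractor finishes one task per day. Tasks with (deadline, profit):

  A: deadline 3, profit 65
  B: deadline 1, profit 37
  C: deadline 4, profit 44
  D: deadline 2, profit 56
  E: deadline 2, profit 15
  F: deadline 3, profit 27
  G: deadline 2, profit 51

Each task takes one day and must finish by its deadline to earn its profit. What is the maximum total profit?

Take jobs in profit order; each goes to the latest open slot no later than its deadline.
By profit: A(d3,65), D(d2,56), G(d2,51), C(d4,44), B(d1,37), F(d3,27), E(d2,15)
A→slot 3; D→slot 2; G→slot 1; C→slot 4; B skipped; F skipped; E skipped.
Profit = 51 + 56 + 65 + 44 = 216

216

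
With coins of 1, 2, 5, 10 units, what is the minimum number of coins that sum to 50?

5

Greedy: take as many of the largest coin as possible, then repeat with the remainder.
50 = 5×10
Total coins = 5 = 5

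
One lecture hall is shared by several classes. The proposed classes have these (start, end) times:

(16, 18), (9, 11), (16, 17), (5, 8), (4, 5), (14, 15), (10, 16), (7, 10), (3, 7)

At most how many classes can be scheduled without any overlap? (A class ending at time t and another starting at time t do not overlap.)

Greedy by earliest finish: after sorting by end time, pick each interval compatible with the last pick.
By end time: (4,5), (3,7), (5,8), (7,10), (9,11), (14,15), (10,16), (16,17), (16,18).
Pick (4,5); next start ≥ 5 → (5,8); next start ≥ 8 → (9,11); next start ≥ 11 → (14,15); next start ≥ 15 → (16,17).
Selected 5 classes.

5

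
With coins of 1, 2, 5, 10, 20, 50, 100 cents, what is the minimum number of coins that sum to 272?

272 = 2×100 + 1×50 + 1×20 + 1×2
Total coins = 2 + 1 + 1 + 1 = 5

5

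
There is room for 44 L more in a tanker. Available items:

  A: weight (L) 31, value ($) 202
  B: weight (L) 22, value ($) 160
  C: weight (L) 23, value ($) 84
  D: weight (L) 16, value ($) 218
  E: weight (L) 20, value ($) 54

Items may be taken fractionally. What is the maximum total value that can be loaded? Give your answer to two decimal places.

417.10

Ratios (sorted): D 13.62, B 7.27, A 6.52, C 3.65, E 2.70
take D (16 @ 218); take B (22 @ 160); take 6/31 of A → 39.10. Capacity used 44/44.
Total value = 417.10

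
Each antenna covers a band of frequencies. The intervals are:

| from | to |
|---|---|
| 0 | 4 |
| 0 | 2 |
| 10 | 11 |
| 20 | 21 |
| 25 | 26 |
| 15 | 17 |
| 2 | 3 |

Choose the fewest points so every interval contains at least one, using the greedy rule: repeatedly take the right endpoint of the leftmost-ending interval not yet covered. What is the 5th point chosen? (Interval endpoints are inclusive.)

26

Sort by right endpoint; whenever an interval is uncovered, place a point at its right end.
Sorted: [0,2] [2,3] [0,4] [10,11] [15,17] [20,21] [25,26]
{[0,2],[2,3],[0,4]} hit by 2; {[10,11]} hit by 11; {[15,17]} hit by 17; {[20,21]} hit by 21; {[25,26]} hit by 26.
Points: 2, 11, 17, 21, 26 (5 total).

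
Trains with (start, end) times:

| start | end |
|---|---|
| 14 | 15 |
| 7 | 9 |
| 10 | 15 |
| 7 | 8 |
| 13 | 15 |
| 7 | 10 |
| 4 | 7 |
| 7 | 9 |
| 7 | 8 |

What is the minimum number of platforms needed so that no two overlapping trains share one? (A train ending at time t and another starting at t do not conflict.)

5

starts: [4, 7, 7, 7, 7, 7, 10, 13, 14]
ends:   [7, 8, 8, 9, 9, 10, 15, 15, 15]
s4→1 e7→0 s7→1 s7→2 s7→3 s7→4 s7→5  — peak 5.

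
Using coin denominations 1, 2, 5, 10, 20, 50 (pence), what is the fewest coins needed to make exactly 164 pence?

Greedy: take as many of the largest coin as possible, then repeat with the remainder.
164 = 3×50 + 1×10 + 2×2
Total coins = 3 + 1 + 2 = 6

6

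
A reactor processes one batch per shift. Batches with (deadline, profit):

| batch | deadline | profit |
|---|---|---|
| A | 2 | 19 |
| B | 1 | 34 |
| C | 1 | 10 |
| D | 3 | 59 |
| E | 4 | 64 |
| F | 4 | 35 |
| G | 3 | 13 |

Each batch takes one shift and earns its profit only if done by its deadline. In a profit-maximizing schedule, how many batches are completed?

4

Take jobs in profit order; each goes to the latest open slot no later than its deadline.
Profit order: E=64 D=59 F=35 B=34 A=19 G=13 C=10
Assign: E→slot 4, D→slot 3, F→slot 2, B→slot 1, A skipped, G skipped, C skipped.
Slots: [1:B] [2:F] [3:D] [4:E]
4 of 7 scheduled.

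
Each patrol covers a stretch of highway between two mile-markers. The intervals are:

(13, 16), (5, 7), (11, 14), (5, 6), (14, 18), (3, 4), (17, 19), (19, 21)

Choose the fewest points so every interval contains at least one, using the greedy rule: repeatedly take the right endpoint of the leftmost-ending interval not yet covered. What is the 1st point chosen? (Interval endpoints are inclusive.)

Sort by right endpoint; whenever an interval is uncovered, place a point at its right end.
By right end: [3,4]  [5,6]  [5,7]  [11,14]  [13,16]  [14,18]  [17,19]  [19,21]
[3,4] uncovered → point at 4; [5,6] uncovered → point at 6; [11,14] uncovered → point at 14; [17,19] uncovered → point at 19.
Points: 4, 6, 14, 19 (4 total).

4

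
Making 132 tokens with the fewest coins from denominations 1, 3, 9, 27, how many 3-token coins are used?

Use the largest denomination that fits, subtract, and repeat.
132 = 4×27 + 2×9 + 2×3
Count of 3: 2

2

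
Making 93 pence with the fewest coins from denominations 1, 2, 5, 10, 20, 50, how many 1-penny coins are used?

93 − 1×50→43 − 2×20→3 − 1×2→1 − 1×1→0
Count of 1: 1

1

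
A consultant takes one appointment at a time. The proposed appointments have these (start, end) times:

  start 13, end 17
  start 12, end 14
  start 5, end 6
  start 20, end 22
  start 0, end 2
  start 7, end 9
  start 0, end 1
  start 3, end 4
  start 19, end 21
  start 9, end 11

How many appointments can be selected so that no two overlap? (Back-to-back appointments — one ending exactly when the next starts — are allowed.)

Sorted by end: (0,1)  (0,2)  (3,4)  (5,6)  (7,9)  (9,11)  (12,14)  (13,17)  (19,21)  (20,22)
take (0,1); skip (0,2); take (3,4); take (5,6); take (7,9); take (9,11); take (12,14); skip (13,17); take (19,21).
Selected 7 appointments.

7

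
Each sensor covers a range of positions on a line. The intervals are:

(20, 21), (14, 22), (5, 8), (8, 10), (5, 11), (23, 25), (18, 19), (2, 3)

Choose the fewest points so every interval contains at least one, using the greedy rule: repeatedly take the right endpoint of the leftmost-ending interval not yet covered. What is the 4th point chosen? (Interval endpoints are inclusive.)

Sorted: [2,3] [5,8] [8,10] [5,11] [18,19] [20,21] [14,22] [23,25]
{[2,3]} hit by 3; {[5,8],[8,10],[5,11]} hit by 8; {[18,19]} hit by 19; {[20,21],[14,22]} hit by 21; {[23,25]} hit by 25.
Points: 3, 8, 19, 21, 25 (5 total).

21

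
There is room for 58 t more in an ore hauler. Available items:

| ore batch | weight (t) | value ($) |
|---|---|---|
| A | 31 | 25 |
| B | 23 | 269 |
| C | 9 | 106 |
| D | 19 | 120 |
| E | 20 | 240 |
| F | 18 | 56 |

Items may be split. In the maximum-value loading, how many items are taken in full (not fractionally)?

Greedy by value/weight ratio, highest first.
Ratios (sorted): E 12.00, C 11.78, B 11.70, D 6.32, F 3.11, A 0.81
take E (20 @ 240); take C (9 @ 106); take B (23 @ 269); take 6/19 of D → 37.89. Capacity used 58/58.
3 item(s) taken whole; one partial (take 6/19 of D).

3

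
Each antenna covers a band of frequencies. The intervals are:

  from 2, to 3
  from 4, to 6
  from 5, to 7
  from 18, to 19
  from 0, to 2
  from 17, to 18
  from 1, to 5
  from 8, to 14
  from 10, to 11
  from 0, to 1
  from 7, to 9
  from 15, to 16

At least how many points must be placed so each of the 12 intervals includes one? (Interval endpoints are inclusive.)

Sort by right endpoint; whenever an interval is uncovered, place a point at its right end.
Sorted: [0,1] [0,2] [2,3] [1,5] [4,6] [5,7] [7,9] [10,11] [8,14] [15,16] [17,18] [18,19]
{[0,1],[0,2]} hit by 1; {[2,3],[1,5]} hit by 3; {[4,6],[5,7]} hit by 6; {[7,9]} hit by 9; {[10,11],[8,14]} hit by 11; {[15,16]} hit by 16; {[17,18],[18,19]} hit by 18.
Points: 1, 3, 6, 9, 11, 16, 18 (7 total).

7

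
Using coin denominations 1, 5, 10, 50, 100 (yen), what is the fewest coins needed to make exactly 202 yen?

202 = 2×100 + 2×1
Total coins = 2 + 2 = 4

4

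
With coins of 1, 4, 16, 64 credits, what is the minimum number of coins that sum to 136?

4

Greedy: take as many of the largest coin as possible, then repeat with the remainder.
136 − 2×64→8 − 2×4→0
Total coins = 2 + 2 = 4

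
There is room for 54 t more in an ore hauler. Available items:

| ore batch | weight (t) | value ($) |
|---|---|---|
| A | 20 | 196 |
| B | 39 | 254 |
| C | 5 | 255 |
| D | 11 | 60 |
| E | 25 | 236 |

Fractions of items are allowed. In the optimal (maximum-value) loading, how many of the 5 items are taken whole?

3

Ratios (sorted): C 51.00, A 9.80, E 9.44, B 6.51, D 5.45
take C (5 @ 255); take A (20 @ 196); take E (25 @ 236); take 4/39 of B → 26.05. Capacity used 54/54.
3 item(s) taken whole; one partial (take 4/39 of B).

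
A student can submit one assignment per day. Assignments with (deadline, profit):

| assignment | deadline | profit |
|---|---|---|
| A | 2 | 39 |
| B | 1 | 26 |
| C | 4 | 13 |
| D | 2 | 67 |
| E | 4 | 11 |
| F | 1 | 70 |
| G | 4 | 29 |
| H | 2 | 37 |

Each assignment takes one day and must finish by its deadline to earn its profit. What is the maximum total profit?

Sort by profit descending; place each in the latest free slot ≤ its deadline.
By profit: F(d1,70), D(d2,67), A(d2,39), H(d2,37), G(d4,29), B(d1,26), C(d4,13), E(d4,11)
F→slot 1; D→slot 2; A skipped; H skipped; G→slot 4; B skipped; C→slot 3; E skipped.
Profit = 70 + 67 + 13 + 29 = 179

179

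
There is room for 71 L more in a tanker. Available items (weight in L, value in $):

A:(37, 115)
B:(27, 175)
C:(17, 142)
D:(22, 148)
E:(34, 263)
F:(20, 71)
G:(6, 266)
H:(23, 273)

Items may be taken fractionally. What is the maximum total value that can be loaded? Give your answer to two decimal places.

874.38

Order: G (266/6=44.33) > H (273/23=11.87) > C (142/17=8.35) > E (263/34=7.74) > D (148/22=6.73) > B (175/27=6.48) > F (71/20=3.55) > A (115/37=3.11)
Fill: take G (6 @ 266) → take H (23 @ 273) → take C (17 @ 142) → take 25/34 of E → 193.38; 71/71 used.
Total value = 874.38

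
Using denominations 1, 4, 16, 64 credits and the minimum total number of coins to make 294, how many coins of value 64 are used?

4

Greedy: take as many of the largest coin as possible, then repeat with the remainder.
294 = 4×64 + 2×16 + 1×4 + 2×1
Count of 64: 4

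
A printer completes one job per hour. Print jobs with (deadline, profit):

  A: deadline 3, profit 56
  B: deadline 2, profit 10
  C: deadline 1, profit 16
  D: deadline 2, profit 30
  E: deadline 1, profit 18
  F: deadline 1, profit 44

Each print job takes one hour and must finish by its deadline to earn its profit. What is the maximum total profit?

Take jobs in profit order; each goes to the latest open slot no later than its deadline.
By profit: A(d3,56), F(d1,44), D(d2,30), E(d1,18), C(d1,16), B(d2,10)
A→slot 3; F→slot 1; D→slot 2; E skipped; C skipped; B skipped.
Profit = 44 + 30 + 56 = 130

130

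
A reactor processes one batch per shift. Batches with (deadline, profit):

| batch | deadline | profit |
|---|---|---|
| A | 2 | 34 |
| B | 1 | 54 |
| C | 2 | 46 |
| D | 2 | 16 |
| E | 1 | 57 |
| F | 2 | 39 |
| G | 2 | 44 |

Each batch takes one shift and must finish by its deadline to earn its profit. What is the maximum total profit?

103

Take jobs in profit order; each goes to the latest open slot no later than its deadline.
Profit order: E=57 B=54 C=46 G=44 F=39 A=34 D=16
Assign: E→slot 1, B skipped, C→slot 2, G skipped, F skipped, A skipped, D skipped.
Slots: [1:E] [2:C]
Profit = 57 + 46 = 103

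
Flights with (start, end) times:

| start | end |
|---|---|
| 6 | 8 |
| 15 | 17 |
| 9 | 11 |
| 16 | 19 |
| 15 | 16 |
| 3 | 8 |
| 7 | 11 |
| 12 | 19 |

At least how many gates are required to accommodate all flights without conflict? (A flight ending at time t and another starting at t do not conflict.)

3

starts: [3, 6, 7, 9, 12, 15, 15, 16]
ends:   [8, 8, 11, 11, 16, 17, 19, 19]
s3→1 s6→2 s7→3  — peak 3.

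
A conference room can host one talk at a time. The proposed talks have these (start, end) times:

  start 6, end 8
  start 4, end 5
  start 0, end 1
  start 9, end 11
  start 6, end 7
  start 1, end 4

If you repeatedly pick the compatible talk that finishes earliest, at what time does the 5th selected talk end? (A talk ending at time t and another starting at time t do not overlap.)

Sorted by end: (0,1)  (1,4)  (4,5)  (6,7)  (6,8)  (9,11)
take (0,1); take (1,4); take (4,5); take (6,7); take (9,11).
Selected: (0,1) (1,4) (4,5) (6,7) (9,11)

11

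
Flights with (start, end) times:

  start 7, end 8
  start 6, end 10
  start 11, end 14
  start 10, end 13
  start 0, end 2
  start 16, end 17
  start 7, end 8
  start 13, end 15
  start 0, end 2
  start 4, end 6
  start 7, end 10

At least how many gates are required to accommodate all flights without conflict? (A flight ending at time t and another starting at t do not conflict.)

Count concurrent intervals with a sweep; the peak is the room count.
starts: [0, 0, 4, 6, 7, 7, 7, 10, 11, 13, 16]
ends:   [2, 2, 6, 8, 8, 10, 10, 13, 14, 15, 17]
s0→1 s0→2 e2→1 e2→0 s4→1 e6→0 s6→1 s7→2 s7→3 s7→4  — peak 4.

4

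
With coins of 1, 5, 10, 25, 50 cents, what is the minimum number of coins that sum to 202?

6

Greedy: take as many of the largest coin as possible, then repeat with the remainder.
202 = 4×50 + 2×1
Total coins = 4 + 2 = 6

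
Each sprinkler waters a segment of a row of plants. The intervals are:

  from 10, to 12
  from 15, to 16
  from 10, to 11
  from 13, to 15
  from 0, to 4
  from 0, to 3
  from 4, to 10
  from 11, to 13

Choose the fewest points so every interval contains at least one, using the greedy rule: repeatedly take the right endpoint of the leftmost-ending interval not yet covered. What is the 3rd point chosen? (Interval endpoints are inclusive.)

Process intervals by earliest right end; each time one isn't hit yet, stab at its right endpoint.
Sorted: [0,3] [0,4] [4,10] [10,11] [10,12] [11,13] [13,15] [15,16]
{[0,3],[0,4]} hit by 3; {[4,10],[10,11],[10,12]} hit by 10; {[11,13],[13,15]} hit by 13; {[15,16]} hit by 16.
Points: 3, 10, 13, 16 (4 total).

13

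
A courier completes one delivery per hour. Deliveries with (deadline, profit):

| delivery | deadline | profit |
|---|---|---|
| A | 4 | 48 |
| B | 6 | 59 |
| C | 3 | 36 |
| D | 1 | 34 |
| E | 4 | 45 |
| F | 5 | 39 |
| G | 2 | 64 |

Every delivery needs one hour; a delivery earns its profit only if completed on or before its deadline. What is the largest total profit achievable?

291

Take jobs in profit order; each goes to the latest open slot no later than its deadline.
By profit: G(d2,64), B(d6,59), A(d4,48), E(d4,45), F(d5,39), C(d3,36), D(d1,34)
G→slot 2; B→slot 6; A→slot 4; E→slot 3; F→slot 5; C→slot 1; D skipped.
Profit = 36 + 64 + 45 + 48 + 39 + 59 = 291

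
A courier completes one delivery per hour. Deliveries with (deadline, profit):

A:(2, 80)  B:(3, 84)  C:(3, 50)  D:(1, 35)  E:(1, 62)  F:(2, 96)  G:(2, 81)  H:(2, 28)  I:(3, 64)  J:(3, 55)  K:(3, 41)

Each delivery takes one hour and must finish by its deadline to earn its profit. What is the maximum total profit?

Sort by profit descending; place each in the latest free slot ≤ its deadline.
Profit order: F=96 B=84 G=81 A=80 I=64 E=62 J=55 C=50 K=41 D=35 H=28
Assign: F→slot 2, B→slot 3, G→slot 1, A skipped, I skipped, E skipped, J skipped, C skipped, K skipped, D skipped, H skipped.
Slots: [1:G] [2:F] [3:B]
Profit = 81 + 96 + 84 = 261

261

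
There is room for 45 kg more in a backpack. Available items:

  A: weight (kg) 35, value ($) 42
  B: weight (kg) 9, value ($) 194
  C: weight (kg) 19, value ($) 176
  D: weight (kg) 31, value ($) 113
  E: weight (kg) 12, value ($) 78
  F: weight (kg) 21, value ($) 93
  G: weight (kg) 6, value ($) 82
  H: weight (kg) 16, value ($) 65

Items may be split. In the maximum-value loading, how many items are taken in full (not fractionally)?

3

Ratios (sorted): B 21.56, G 13.67, C 9.26, E 6.50, F 4.43, H 4.06, D 3.65, A 1.20
take B (9 @ 194); take G (6 @ 82); take C (19 @ 176); take 11/12 of E → 71.50. Capacity used 45/45.
3 item(s) taken whole; one partial (take 11/12 of E).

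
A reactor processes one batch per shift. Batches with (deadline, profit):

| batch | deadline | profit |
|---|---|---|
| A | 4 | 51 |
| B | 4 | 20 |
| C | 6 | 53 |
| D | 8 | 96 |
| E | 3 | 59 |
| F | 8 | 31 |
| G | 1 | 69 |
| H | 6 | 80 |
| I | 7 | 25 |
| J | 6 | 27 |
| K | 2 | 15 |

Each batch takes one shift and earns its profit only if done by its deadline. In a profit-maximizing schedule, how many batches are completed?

By profit: D(d8,96), H(d6,80), G(d1,69), E(d3,59), C(d6,53), A(d4,51), F(d8,31), J(d6,27), I(d7,25), B(d4,20), K(d2,15)
D→slot 8; H→slot 6; G→slot 1; E→slot 3; C→slot 5; A→slot 4; F→slot 7; J→slot 2; I skipped; B skipped; K skipped.
8 of 11 scheduled.

8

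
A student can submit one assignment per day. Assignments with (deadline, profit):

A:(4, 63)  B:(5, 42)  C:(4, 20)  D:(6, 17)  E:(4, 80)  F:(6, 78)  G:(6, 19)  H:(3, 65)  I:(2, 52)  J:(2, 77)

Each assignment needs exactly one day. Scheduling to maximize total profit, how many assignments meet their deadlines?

6

Take jobs in profit order; each goes to the latest open slot no later than its deadline.
By profit: E(d4,80), F(d6,78), J(d2,77), H(d3,65), A(d4,63), I(d2,52), B(d5,42), C(d4,20), G(d6,19), D(d6,17)
E→slot 4; F→slot 6; J→slot 2; H→slot 3; A→slot 1; I skipped; B→slot 5; C skipped; G skipped; D skipped.
6 of 10 scheduled.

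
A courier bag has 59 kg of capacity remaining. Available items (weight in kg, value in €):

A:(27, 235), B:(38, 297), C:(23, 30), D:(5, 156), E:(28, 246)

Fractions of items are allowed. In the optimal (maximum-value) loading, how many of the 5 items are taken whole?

2

Sort by value per unit weight and fill in that order.
Order: D (156/5=31.20) > E (246/28=8.79) > A (235/27=8.70) > B (297/38=7.82) > C (30/23=1.30)
Fill: take D (5 @ 156) → take E (28 @ 246) → take 26/27 of A → 226.30; 59/59 used.
2 item(s) taken whole; one partial (take 26/27 of A).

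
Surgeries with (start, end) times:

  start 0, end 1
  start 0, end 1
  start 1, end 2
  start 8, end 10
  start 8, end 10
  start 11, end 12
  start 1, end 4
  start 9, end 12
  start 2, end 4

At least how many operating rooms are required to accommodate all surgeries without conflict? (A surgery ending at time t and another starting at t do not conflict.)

The answer is the maximum number of intervals overlapping at any instant.
Events (time:±→running): 0:+→1 0:+→2 1:-→1 1:-→0 1:+→1 1:+→2 2:-→1 2:+→2 4:-→1 4:-→0 8:+→1 8:+→2 9:+→3 … peak 3.

3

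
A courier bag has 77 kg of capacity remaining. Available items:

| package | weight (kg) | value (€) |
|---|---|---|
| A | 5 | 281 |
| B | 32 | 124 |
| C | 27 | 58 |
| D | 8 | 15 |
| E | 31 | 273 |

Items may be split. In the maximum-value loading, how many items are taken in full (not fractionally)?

Sort by value per unit weight and fill in that order.
Order: A (281/5=56.20) > E (273/31=8.81) > B (124/32=3.88) > C (58/27=2.15) > D (15/8=1.88)
Fill: take A (5 @ 281) → take E (31 @ 273) → take B (32 @ 124) → take 9/27 of C → 19.33; 77/77 used.
3 item(s) taken whole; one partial (take 9/27 of C).

3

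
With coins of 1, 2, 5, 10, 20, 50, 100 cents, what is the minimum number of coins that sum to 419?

8

Use the largest denomination that fits, subtract, and repeat.
419 − 4×100→19 − 1×10→9 − 1×5→4 − 2×2→0
Total coins = 4 + 1 + 1 + 2 = 8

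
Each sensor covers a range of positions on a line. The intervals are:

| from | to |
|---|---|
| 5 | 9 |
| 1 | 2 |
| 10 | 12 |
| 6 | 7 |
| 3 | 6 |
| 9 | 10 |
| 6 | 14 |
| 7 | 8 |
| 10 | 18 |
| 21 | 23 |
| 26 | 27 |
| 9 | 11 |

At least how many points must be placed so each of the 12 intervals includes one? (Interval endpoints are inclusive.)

Process intervals by earliest right end; each time one isn't hit yet, stab at its right endpoint.
By right end: [1,2]  [3,6]  [6,7]  [7,8]  [5,9]  [9,10]  [9,11]  [10,12]  [6,14]  [10,18]  [21,23]  [26,27]
[1,2] uncovered → point at 2; [3,6] uncovered → point at 6; [7,8] uncovered → point at 8; [9,10] uncovered → point at 10; [21,23] uncovered → point at 23; [26,27] uncovered → point at 27.
Points: 2, 6, 8, 10, 23, 27 (6 total).

6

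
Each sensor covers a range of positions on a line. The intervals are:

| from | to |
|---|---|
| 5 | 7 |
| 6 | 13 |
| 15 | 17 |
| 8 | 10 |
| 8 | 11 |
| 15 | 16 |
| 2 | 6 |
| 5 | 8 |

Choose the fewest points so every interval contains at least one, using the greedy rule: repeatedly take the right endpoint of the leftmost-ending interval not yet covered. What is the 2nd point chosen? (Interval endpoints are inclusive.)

By right end: [2,6]  [5,7]  [5,8]  [8,10]  [8,11]  [6,13]  [15,16]  [15,17]
[2,6] uncovered → point at 6; [8,10] uncovered → point at 10; [15,16] uncovered → point at 16.
Points: 6, 10, 16 (3 total).

10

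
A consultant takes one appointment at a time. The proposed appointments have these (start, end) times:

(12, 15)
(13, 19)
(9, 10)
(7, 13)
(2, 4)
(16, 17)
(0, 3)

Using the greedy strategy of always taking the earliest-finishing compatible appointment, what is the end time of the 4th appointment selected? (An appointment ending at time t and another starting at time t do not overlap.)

17

By end time: (0,3), (2,4), (9,10), (7,13), (12,15), (16,17), (13,19).
Pick (0,3); next start ≥ 3 → (9,10); next start ≥ 10 → (12,15); next start ≥ 15 → (16,17).
Selected: (0,3) (9,10) (12,15) (16,17)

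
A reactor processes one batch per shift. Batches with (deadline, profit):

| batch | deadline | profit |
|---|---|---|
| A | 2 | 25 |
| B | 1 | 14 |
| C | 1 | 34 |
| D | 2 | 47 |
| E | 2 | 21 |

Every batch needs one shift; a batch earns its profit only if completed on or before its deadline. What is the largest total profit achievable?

Sort by profit descending; place each in the latest free slot ≤ its deadline.
Profit order: D=47 C=34 A=25 E=21 B=14
Assign: D→slot 2, C→slot 1, A skipped, E skipped, B skipped.
Slots: [1:C] [2:D]
Profit = 34 + 47 = 81

81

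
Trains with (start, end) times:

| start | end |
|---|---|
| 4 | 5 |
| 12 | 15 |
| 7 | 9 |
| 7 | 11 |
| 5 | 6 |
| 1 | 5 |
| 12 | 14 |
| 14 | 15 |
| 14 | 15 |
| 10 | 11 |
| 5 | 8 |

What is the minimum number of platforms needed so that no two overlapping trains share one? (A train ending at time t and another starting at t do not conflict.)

3

Events (time:±→running): 1:+→1 4:+→2 5:-→1 5:-→0 5:+→1 5:+→2 6:-→1 7:+→2 7:+→3 … peak 3.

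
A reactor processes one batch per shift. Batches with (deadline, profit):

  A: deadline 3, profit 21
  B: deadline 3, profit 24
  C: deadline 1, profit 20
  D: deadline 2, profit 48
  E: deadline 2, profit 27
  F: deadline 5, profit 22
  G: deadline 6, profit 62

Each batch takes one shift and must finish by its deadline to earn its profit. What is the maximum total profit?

183

Take jobs in profit order; each goes to the latest open slot no later than its deadline.
Profit order: G=62 D=48 E=27 B=24 F=22 A=21 C=20
Assign: G→slot 6, D→slot 2, E→slot 1, B→slot 3, F→slot 5, A skipped, C skipped.
Slots: [1:E] [2:D] [3:B] [5:F] [6:G]
Profit = 27 + 48 + 24 + 22 + 62 = 183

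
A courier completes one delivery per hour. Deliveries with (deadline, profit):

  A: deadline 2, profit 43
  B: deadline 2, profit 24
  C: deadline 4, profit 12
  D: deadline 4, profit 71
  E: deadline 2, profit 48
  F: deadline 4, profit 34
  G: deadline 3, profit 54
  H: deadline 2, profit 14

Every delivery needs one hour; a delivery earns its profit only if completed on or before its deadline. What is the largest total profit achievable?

216

Profit order: D=71 G=54 E=48 A=43 F=34 B=24 H=14 C=12
Assign: D→slot 4, G→slot 3, E→slot 2, A→slot 1, F skipped, B skipped, H skipped, C skipped.
Slots: [1:A] [2:E] [3:G] [4:D]
Profit = 43 + 48 + 54 + 71 = 216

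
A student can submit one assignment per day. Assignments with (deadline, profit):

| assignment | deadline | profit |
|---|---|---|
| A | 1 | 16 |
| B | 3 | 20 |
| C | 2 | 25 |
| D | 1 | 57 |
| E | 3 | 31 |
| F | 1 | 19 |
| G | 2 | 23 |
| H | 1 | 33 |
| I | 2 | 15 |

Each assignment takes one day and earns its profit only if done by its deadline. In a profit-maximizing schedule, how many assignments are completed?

3

Profit order: D=57 H=33 E=31 C=25 G=23 B=20 F=19 A=16 I=15
Assign: D→slot 1, H skipped, E→slot 3, C→slot 2, G skipped, B skipped, F skipped, A skipped, I skipped.
Slots: [1:D] [2:C] [3:E]
3 of 9 scheduled.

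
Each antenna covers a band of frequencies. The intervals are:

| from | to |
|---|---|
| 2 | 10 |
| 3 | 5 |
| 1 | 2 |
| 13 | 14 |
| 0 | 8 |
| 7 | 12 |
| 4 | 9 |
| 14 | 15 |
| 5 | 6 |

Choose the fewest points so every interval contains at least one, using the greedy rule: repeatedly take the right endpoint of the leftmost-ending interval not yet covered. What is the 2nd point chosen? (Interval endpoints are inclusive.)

Process intervals by earliest right end; each time one isn't hit yet, stab at its right endpoint.
By right end: [1,2]  [3,5]  [5,6]  [0,8]  [4,9]  [2,10]  [7,12]  [13,14]  [14,15]
[1,2] uncovered → point at 2; [3,5] uncovered → point at 5; [7,12] uncovered → point at 12; [13,14] uncovered → point at 14.
Points: 2, 5, 12, 14 (4 total).

5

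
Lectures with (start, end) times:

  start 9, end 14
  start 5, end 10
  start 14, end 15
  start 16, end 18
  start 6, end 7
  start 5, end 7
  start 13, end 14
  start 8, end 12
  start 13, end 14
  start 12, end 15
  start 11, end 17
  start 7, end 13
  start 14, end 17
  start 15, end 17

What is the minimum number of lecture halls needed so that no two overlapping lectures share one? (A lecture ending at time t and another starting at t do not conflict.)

Events (time:±→running): 5:+→1 5:+→2 6:+→3 7:-→2 7:-→1 7:+→2 8:+→3 9:+→4 10:-→3 11:+→4 12:-→3 12:+→4 13:-→3 13:+→4 13:+→5 … peak 5.

5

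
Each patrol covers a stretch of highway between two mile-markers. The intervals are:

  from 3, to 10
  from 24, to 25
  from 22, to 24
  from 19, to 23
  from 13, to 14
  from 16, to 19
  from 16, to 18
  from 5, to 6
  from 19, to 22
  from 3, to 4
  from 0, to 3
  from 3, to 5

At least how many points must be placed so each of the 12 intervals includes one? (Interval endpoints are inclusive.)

Sort by right endpoint; whenever an interval is uncovered, place a point at its right end.
By right end: [0,3]  [3,4]  [3,5]  [5,6]  [3,10]  [13,14]  [16,18]  [16,19]  [19,22]  [19,23]  [22,24]  [24,25]
[0,3] uncovered → point at 3; [5,6] uncovered → point at 6; [13,14] uncovered → point at 14; [16,18] uncovered → point at 18; [19,22] uncovered → point at 22; [24,25] uncovered → point at 25.
Points: 3, 6, 14, 18, 22, 25 (6 total).

6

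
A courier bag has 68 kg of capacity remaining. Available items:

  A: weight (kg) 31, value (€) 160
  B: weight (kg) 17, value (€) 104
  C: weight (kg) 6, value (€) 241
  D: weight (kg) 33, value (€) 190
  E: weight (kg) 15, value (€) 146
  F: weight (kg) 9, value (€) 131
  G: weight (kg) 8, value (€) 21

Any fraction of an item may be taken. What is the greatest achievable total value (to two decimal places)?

742.91

Order: C (241/6=40.17) > F (131/9=14.56) > E (146/15=9.73) > B (104/17=6.12) > D (190/33=5.76) > A (160/31=5.16) > G (21/8=2.62)
Fill: take C (6 @ 241) → take F (9 @ 131) → take E (15 @ 146) → take B (17 @ 104) → take 21/33 of D → 120.91; 68/68 used.
Total value = 742.91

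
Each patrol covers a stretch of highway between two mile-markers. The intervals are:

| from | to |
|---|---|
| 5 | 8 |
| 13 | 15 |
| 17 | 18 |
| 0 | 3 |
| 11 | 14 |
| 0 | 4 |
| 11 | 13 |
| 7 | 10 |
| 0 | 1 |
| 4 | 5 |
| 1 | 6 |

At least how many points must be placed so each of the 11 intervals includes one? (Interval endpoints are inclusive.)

5

Process intervals by earliest right end; each time one isn't hit yet, stab at its right endpoint.
Sorted: [0,1] [0,3] [0,4] [4,5] [1,6] [5,8] [7,10] [11,13] [11,14] [13,15] [17,18]
{[0,1],[0,3],[0,4]} hit by 1; {[4,5],[1,6],[5,8]} hit by 5; {[7,10]} hit by 10; {[11,13],[11,14],[13,15]} hit by 13; {[17,18]} hit by 18.
Points: 1, 5, 10, 13, 18 (5 total).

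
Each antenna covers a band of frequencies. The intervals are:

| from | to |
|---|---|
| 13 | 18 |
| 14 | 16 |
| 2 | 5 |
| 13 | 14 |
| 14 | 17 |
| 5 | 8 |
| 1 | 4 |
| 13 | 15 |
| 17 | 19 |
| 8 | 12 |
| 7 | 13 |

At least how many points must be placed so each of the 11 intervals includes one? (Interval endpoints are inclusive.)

4

By right end: [1,4]  [2,5]  [5,8]  [8,12]  [7,13]  [13,14]  [13,15]  [14,16]  [14,17]  [13,18]  [17,19]
[1,4] uncovered → point at 4; [5,8] uncovered → point at 8; [13,14] uncovered → point at 14; [17,19] uncovered → point at 19.
Points: 4, 8, 14, 19 (4 total).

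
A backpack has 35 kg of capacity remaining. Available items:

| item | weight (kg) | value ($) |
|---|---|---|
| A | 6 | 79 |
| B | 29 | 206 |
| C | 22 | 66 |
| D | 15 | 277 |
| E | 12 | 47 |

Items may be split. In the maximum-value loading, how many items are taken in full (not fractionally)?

2

Greedy by value/weight ratio, highest first.
Ratios (sorted): D 18.47, A 13.17, B 7.10, E 3.92, C 3.00
take D (15 @ 277); take A (6 @ 79); take 14/29 of B → 99.45. Capacity used 35/35.
2 item(s) taken whole; one partial (take 14/29 of B).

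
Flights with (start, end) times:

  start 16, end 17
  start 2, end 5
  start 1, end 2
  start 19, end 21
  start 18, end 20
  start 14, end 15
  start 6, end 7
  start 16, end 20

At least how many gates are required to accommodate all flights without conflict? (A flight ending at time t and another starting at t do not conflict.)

Events (time:±→running): 1:+→1 2:-→0 2:+→1 5:-→0 6:+→1 7:-→0 14:+→1 15:-→0 16:+→1 16:+→2 17:-→1 18:+→2 19:+→3 … peak 3.

3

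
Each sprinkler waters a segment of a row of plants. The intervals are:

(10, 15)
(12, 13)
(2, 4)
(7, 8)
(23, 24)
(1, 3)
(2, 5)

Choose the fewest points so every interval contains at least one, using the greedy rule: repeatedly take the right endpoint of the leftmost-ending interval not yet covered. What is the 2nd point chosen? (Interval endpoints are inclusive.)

8

By right end: [1,3]  [2,4]  [2,5]  [7,8]  [12,13]  [10,15]  [23,24]
[1,3] uncovered → point at 3; [7,8] uncovered → point at 8; [12,13] uncovered → point at 13; [23,24] uncovered → point at 24.
Points: 3, 8, 13, 24 (4 total).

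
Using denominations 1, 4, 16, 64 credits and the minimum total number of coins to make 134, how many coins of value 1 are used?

Use the largest denomination that fits, subtract, and repeat.
134 = 2×64 + 1×4 + 2×1
Count of 1: 2

2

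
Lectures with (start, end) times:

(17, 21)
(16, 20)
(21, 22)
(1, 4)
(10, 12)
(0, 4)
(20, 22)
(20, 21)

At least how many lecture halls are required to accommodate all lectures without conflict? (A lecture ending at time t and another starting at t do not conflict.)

The answer is the maximum number of intervals overlapping at any instant.
starts: [0, 1, 10, 16, 17, 20, 20, 21]
ends:   [4, 4, 12, 20, 21, 21, 22, 22]
s0→1 s1→2 e4→1 e4→0 s10→1 e12→0 s16→1 s17→2 e20→1 s20→2 s20→3  — peak 3.

3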